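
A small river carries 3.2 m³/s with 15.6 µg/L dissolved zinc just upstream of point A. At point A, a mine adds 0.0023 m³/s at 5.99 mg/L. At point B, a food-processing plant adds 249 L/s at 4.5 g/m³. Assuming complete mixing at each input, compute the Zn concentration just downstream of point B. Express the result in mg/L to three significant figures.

0.343 mg/L

15.6 µg/L = 0.0156 mg/L.
After input A: C = (3.2·0.0156 + 0.0023·5.99) / 3.202 = 0.01989 mg/L.
249 L/s = 0.249 m³/s.
After input B: C = (3.202·0.01989 + 0.249·4.5) / 3.451 = 0.3431 mg/L.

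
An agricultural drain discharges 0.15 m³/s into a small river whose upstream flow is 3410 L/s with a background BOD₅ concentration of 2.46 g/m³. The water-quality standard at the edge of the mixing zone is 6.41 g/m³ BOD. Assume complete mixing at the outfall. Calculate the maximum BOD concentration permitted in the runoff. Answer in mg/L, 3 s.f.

3410 L/s = 3.41 m³/s.
Mass balance: 6.41·3.56 = 0.15·Cₑ + 3.41·2.46.
Cₑ = (22.82 − 8.389) / 0.15 = 96.21 mg/L.

96.2 mg/L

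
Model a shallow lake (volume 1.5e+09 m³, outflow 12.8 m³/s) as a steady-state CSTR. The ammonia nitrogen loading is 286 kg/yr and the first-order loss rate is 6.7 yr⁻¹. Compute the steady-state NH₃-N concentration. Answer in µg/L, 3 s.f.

Outflow Q = 12.8 m³/s × 3.156e+07 s/yr = 4.039e+08 m³/yr.
Steady-state CSTR mass balance: W = Q·C + k·V·C, so C = W/(Q + kV).
Q + kV = 4.039e+08 + 6.7·1.5e+09 = 1.045e+10 m³/yr.
C = 286/1.045e+10 = 2.736e-08 kg/m³ = 2.736e-05 mg/L = 0.02736 µg/L.

0.0274 µg/L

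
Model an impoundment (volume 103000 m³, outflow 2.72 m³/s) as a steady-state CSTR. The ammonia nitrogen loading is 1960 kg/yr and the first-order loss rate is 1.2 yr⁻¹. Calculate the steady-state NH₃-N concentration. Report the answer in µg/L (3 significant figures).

22.8 µg/L

Outflow Q = 2.72 m³/s × 3.156e+07 s/yr = 8.584e+07 m³/yr.
Steady-state CSTR mass balance: W = Q·C + k·V·C, so C = W/(Q + kV).
Q + kV = 8.584e+07 + 1.2·103000 = 8.596e+07 m³/yr.
C = 1960/8.596e+07 = 2.28e-05 kg/m³ = 0.0228 mg/L = 22.8 µg/L.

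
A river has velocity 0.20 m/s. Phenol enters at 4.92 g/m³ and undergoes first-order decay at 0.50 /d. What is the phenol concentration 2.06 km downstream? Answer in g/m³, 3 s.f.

4.64 g/m³

Travel time t = 2.06 km / 0.20 m/s = 2060/0.20 = 1.03e+04 s = 0.1192 d.
First-order decay: C = 4.92·exp(−0.50·0.1192) = 4.92·0.9421 = 4.635 g/m³.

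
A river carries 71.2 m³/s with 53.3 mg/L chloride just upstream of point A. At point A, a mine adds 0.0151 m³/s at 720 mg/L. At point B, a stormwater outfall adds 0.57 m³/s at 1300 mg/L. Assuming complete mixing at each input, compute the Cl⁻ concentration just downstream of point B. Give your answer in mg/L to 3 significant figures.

63.3 mg/L

After input A: C = (71.2·53.3 + 0.0151·720) / 71.22 = 53.44 mg/L.
After input B: C = (71.22·53.44 + 0.57·1300) / 71.79 = 63.34 mg/L.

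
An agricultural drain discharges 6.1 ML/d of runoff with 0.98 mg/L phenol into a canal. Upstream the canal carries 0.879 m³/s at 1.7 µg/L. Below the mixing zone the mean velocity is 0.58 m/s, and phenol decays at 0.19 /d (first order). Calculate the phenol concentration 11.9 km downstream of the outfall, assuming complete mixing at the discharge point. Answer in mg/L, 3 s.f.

0.0712 mg/L

6.1 ML/d = 0.0706 m³/s.
1.7 µg/L = 0.0017 mg/L.
After complete mixing, C₀ = (0.0706·0.98 + 0.879·0.0017) / 0.9496 = 0.07444 mg/L.
Travel time t = 1.19e+04 m / 0.58 m/s = 2.052e+04 s = 0.2375 d.
C = 0.07444·exp(−0.19·0.2375) = 0.07444·0.9559 = 0.07115 mg/L.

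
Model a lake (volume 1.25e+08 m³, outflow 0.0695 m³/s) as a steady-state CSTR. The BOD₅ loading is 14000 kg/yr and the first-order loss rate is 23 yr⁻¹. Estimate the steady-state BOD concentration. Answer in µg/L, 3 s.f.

Outflow Q = 0.0695 m³/s × 3.156e+07 s/yr = 2.193e+06 m³/yr.
Steady-state CSTR mass balance: W = Q·C + k·V·C, so C = W/(Q + kV).
Q + kV = 2.193e+06 + 23·1.25e+08 = 2.877e+09 m³/yr.
C = 14000/2.877e+09 = 4.866e-06 kg/m³ = 0.004866 mg/L = 4.866 µg/L.

4.87 µg/L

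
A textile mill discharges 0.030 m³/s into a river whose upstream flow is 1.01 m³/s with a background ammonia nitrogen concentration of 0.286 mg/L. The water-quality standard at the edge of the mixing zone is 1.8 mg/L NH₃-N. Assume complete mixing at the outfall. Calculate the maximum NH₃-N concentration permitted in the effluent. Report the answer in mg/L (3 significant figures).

Mass balance: 1.8·1.04 = 0.03·Cₑ + 1.01·0.286.
Cₑ = (1.872 − 0.2889) / 0.03 = 52.77 mg/L.

52.8 mg/L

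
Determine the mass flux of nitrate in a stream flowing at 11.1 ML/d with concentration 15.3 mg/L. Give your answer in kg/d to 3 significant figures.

11.1 ML/d = 0.1285 m³/s.
Mass flux = Q·C = 0.1285 m³/s × 15.3 g/m³ = 1.966 g/s.
= 1.966 g/s × 86.4 = 169.8 kg/d.

170 kg/d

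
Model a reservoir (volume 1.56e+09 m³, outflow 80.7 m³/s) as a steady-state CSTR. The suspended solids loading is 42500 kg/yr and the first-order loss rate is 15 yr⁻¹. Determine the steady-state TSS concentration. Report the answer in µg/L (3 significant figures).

Outflow Q = 80.7 m³/s × 3.156e+07 s/yr = 2.547e+09 m³/yr.
Steady-state CSTR mass balance: W = Q·C + k·V·C, so C = W/(Q + kV).
Q + kV = 2.547e+09 + 15·1.56e+09 = 2.595e+10 m³/yr.
C = 42500/2.595e+10 = 1.638e-06 kg/m³ = 0.001638 mg/L = 1.638 µg/L.

1.64 µg/L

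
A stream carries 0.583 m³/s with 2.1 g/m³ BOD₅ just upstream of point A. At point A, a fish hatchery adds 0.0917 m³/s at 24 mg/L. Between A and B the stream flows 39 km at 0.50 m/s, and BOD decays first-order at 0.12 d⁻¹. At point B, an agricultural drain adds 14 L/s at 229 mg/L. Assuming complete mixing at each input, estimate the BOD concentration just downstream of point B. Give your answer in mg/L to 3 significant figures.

9.12 mg/L

After input A: C = (0.583·2.1 + 0.0917·24) / 0.6747 = 5.076 mg/L.
Over the 39 km reach to input B (t = 7.8e+04 s = 0.9028 d), decay gives C = 5.076·exp(−0.12·0.9028) = 4.555 mg/L.
14 L/s = 0.014 m³/s.
After input B: C = (0.6747·4.555 + 0.014·229) / 0.6887 = 9.118 mg/L.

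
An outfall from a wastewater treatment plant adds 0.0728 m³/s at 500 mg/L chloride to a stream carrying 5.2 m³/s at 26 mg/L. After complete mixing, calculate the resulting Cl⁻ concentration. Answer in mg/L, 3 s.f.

Flow-weighted mixing gives C = (0.0728·500 + 5.2·26) / (0.0728 + 5.2) = 171.6/5.273 = 32.54 mg/L.

32.5 mg/L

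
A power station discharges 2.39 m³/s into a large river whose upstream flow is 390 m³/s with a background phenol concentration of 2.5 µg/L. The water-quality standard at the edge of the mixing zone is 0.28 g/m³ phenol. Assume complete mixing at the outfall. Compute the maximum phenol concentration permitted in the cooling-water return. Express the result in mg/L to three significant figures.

2.5 µg/L = 0.0025 mg/L.
Mass balance: 0.28·392.4 = 2.39·Cₑ + 390·0.0025.
Cₑ = (109.9 − 0.975) / 2.39 = 45.56 mg/L.

45.6 mg/L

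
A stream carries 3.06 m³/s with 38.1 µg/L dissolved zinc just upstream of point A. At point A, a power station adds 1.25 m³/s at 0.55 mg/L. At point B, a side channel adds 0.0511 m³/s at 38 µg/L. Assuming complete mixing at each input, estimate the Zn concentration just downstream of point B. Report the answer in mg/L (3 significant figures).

0.185 mg/L

38.1 µg/L = 0.0381 mg/L.
After input A: C = (3.06·0.0381 + 1.25·0.55) / 4.31 = 0.1866 mg/L.
38 µg/L = 0.038 mg/L.
After input B: C = (4.31·0.1866 + 0.0511·0.038) / 4.361 = 0.1848 mg/L.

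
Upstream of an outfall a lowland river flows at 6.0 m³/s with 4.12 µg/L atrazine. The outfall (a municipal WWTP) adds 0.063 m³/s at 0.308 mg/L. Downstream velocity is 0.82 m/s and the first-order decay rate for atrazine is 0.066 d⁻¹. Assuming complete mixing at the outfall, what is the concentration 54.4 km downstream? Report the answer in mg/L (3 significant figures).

4.12 µg/L = 0.00412 mg/L.
After complete mixing, C₀ = (0.063·0.308 + 6·0.00412) / 6.063 = 0.007278 mg/L.
Travel time t = 5.44e+04 m / 0.82 m/s = 6.634e+04 s = 0.7678 d.
C = 0.007278·exp(−0.066·0.7678) = 0.007278·0.9506 = 0.006918 mg/L.

0.00692 mg/L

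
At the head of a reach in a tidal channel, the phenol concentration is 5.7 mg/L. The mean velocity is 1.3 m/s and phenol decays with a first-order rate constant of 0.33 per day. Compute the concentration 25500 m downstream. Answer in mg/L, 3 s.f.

Travel time t = 25500 m / 1.3 m/s = 2.55e+04/1.3 = 1.962e+04 s = 0.227 d.
First-order decay: C = 5.7·exp(−0.33·0.227) = 5.7·0.9278 = 5.289 mg/L.

5.29 mg/L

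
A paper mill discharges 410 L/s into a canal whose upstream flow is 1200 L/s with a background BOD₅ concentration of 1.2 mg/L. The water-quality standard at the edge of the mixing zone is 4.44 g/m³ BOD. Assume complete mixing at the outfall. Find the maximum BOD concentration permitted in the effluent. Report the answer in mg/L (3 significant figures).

13.9 mg/L

410 L/s = 0.41 m³/s.
1200 L/s = 1.2 m³/s.
Mass balance: 4.44·1.61 = 0.41·Cₑ + 1.2·1.2.
Cₑ = (7.148 − 1.44) / 0.41 = 13.92 mg/L.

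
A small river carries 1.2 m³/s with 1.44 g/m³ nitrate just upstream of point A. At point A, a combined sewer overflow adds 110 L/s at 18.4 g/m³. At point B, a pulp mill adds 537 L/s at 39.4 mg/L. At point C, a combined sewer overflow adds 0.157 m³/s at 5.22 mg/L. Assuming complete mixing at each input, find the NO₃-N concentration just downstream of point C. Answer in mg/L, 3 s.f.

12.8 mg/L

110 L/s = 0.11 m³/s.
After input A: C = (1.2·1.44 + 0.11·18.4) / 1.31 = 2.864 mg/L.
537 L/s = 0.537 m³/s.
After input B: C = (1.31·2.864 + 0.537·39.4) / 1.847 = 13.49 mg/L.
After input C: C = (1.847·13.49 + 0.157·5.22) / 2.004 = 12.84 mg/L.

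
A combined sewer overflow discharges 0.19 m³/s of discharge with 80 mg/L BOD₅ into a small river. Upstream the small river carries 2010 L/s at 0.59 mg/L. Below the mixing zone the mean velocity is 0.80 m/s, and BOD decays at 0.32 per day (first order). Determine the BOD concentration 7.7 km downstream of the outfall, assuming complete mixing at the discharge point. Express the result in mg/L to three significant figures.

7.19 mg/L

2010 L/s = 2.01 m³/s.
After complete mixing, C₀ = (0.19·80 + 2.01·0.59) / 2.2 = 7.448 mg/L.
Travel time t = 7700 m / 0.80 m/s = 9625 s = 0.1114 d.
C = 7.448·exp(−0.32·0.1114) = 7.448·0.965 = 7.187 mg/L.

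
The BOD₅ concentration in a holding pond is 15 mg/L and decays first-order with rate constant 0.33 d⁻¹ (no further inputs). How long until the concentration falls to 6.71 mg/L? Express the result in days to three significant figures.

t = ln(C₀/C)/k = ln(15/6.71)/0.33 = 0.8045/0.33 = 2.438 d.

2.44 d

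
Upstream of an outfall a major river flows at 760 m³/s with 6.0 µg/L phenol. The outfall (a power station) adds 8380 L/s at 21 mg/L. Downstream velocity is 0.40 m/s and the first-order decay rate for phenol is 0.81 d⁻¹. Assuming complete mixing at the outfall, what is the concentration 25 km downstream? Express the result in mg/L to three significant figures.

0.131 mg/L

8380 L/s = 8.38 m³/s.
6.0 µg/L = 0.006 mg/L.
After complete mixing, C₀ = (8.38·21 + 760·0.006) / 768.4 = 0.235 mg/L.
Travel time t = 2.5e+04 m / 0.40 m/s = 6.25e+04 s = 0.7234 d.
C = 0.235·exp(−0.81·0.7234) = 0.235·0.5566 = 0.1308 mg/L.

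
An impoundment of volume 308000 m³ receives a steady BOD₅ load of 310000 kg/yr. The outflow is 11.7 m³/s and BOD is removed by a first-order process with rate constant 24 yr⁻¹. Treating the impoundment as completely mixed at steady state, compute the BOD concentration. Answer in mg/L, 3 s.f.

0.823 mg/L

Outflow Q = 11.7 m³/s × 3.156e+07 s/yr = 3.692e+08 m³/yr.
Steady-state CSTR mass balance: W = Q·C + k·V·C, so C = W/(Q + kV).
Q + kV = 3.692e+08 + 24·308000 = 3.766e+08 m³/yr.
C = 310000/3.766e+08 = 0.0008231 kg/m³ = 0.8231 mg/L.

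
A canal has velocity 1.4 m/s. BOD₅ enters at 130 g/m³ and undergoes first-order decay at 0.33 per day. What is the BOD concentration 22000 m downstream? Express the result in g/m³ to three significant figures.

122 g/m³

Travel time t = 22000 m / 1.4 m/s = 2.2e+04/1.4 = 1.571e+04 s = 0.1819 d.
First-order decay: C = 130·exp(−0.33·0.1819) = 130·0.9417 = 122.4 g/m³.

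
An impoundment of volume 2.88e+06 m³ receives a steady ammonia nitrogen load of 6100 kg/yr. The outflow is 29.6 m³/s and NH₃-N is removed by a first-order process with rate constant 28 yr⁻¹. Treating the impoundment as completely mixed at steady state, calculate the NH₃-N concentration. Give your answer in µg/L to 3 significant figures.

6.01 µg/L

Outflow Q = 29.6 m³/s × 3.156e+07 s/yr = 9.341e+08 m³/yr.
Steady-state CSTR mass balance: W = Q·C + k·V·C, so C = W/(Q + kV).
Q + kV = 9.341e+08 + 28·2.88e+06 = 1.015e+09 m³/yr.
C = 6100/1.015e+09 = 6.011e-06 kg/m³ = 0.006011 mg/L = 6.011 µg/L.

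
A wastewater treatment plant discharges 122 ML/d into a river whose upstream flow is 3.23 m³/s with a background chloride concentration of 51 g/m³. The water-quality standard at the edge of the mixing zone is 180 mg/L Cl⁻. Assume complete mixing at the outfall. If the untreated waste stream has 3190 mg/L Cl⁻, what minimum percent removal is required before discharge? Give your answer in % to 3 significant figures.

122 ML/d = 1.412 m³/s.
Mass balance: 180·4.642 = 1.412·Cₑ + 3.23·51.
Cₑ = (835.6 − 164.7) / 1.412 = 475.1 mg/L.
Required removal = 1 − 475.1/3190 = 85.11 %.

85.1 %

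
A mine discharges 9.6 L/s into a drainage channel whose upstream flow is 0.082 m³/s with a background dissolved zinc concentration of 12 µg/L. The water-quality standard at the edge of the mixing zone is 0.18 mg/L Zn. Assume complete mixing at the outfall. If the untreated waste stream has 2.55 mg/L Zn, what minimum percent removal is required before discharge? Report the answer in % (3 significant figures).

36.7 %

9.6 L/s = 0.0096 m³/s.
12 µg/L = 0.012 mg/L.
Mass balance: 0.18·0.0916 = 0.0096·Cₑ + 0.082·0.012.
Cₑ = (0.01649 − 0.000984) / 0.0096 = 1.615 mg/L.
Required removal = 1 − 1.615/2.55 = 36.67 %.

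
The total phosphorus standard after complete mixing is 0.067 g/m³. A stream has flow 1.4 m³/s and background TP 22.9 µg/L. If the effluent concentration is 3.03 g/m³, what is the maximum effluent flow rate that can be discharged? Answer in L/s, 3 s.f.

20.8 L/s

22.9 µg/L = 0.0229 mg/L.
Mass balance at complete mixing: C_std·(Q_w + Q_r) = Q_w·C_e + Q_r·C_b.
Rearranging, Q_w = Q_r·(C_std − C_b)/(C_e − C_std) = 1.4·(0.067 − 0.0229) / (3.03 − 0.067) = 0.02084 m³/s.
= 20.84 L/s.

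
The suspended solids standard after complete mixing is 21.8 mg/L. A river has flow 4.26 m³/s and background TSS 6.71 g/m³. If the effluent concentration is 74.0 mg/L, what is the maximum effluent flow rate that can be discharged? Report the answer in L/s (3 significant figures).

1230 L/s

Mass balance at complete mixing: C_std·(Q_w + Q_r) = Q_w·C_e + Q_r·C_b.
Rearranging, Q_w = Q_r·(C_std − C_b)/(C_e − C_std) = 4.26·(21.8 − 6.71) / (74 − 21.8) = 1.231 m³/s.
= 1231 L/s.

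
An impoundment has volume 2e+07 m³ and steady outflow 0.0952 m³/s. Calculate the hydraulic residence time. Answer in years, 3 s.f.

6.66 yr

Q = 0.0952 m³/s × 3.156e+07 s/yr = 3.004e+06 m³/yr.
Hydraulic residence time τ = V/Q = 2e+07/3.004e+06 = 6.657 yr.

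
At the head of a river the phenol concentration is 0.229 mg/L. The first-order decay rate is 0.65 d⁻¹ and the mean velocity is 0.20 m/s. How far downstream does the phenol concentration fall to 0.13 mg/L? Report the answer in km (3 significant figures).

15.1 km

From C = C₀·e^(−kt), t = ln(C₀/C)/k = ln(0.229/0.13)/0.65 = 0.5662/0.65 = 0.8711 d.
Distance = v·t = 0.20 m/s × 7.526e+04 s = 1.505e+04 m = 15.05 km.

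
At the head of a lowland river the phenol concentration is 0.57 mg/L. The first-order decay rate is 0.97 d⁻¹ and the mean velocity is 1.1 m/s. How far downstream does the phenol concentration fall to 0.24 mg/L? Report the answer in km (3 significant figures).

From C = C₀·e^(−kt), t = ln(C₀/C)/k = ln(0.57/0.24)/0.97 = 0.865/0.97 = 0.8917 d.
Distance = v·t = 1.1 m/s × 7.705e+04 s = 8.475e+04 m = 84.75 km.

84.8 km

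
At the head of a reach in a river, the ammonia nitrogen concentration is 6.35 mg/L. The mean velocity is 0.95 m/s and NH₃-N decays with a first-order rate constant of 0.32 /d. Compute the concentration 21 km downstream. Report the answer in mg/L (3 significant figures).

5.85 mg/L

Travel time t = 21 km / 0.95 m/s = 2.1e+04/0.95 = 2.211e+04 s = 0.2558 d.
First-order decay: C = 6.35·exp(−0.32·0.2558) = 6.35·0.9214 = 5.851 mg/L.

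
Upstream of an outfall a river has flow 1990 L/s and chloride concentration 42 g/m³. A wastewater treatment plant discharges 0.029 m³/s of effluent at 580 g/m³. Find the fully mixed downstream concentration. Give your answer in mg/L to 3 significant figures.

49.7 mg/L

1990 L/s = 1.99 m³/s.
Conservation of mass across the mixing zone: C = (0.029·580 + 1.99·42) / (0.029 + 1.99) = 100.4/2.019 = 49.73 mg/L.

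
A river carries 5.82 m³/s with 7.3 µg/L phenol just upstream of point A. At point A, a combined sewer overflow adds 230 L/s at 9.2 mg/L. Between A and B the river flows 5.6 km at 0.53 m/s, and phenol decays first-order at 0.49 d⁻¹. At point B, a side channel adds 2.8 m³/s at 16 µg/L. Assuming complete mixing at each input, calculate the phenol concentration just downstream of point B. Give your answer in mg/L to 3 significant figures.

0.235 mg/L

7.3 µg/L = 0.0073 mg/L.
230 L/s = 0.23 m³/s.
After input A: C = (5.82·0.0073 + 0.23·9.2) / 6.05 = 0.3568 mg/L.
Over the 5.6 km reach to input B (t = 1.057e+04 s = 0.1223 d), decay gives C = 0.3568·exp(−0.49·0.1223) = 0.336 mg/L.
16 µg/L = 0.016 mg/L.
After input B: C = (6.05·0.336 + 2.8·0.016) / 8.85 = 0.2348 mg/L.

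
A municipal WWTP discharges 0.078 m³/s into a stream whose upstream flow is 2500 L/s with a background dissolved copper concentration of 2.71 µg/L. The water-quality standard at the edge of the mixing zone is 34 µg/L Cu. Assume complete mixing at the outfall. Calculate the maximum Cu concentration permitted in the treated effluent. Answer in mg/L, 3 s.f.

2500 L/s = 2.5 m³/s.
2.71 µg/L = 0.00271 mg/L.
34 µg/L = 0.034 mg/L.
Mass balance: 0.034·2.578 = 0.078·Cₑ + 2.5·0.00271.
Cₑ = (0.08765 − 0.006775) / 0.078 = 1.037 mg/L.

1.04 mg/L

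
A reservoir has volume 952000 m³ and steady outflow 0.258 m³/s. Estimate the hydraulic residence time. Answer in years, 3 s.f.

0.117 yr

Q = 0.258 m³/s × 3.156e+07 s/yr = 8.142e+06 m³/yr.
Hydraulic residence time τ = V/Q = 952000/8.142e+06 = 0.1169 yr.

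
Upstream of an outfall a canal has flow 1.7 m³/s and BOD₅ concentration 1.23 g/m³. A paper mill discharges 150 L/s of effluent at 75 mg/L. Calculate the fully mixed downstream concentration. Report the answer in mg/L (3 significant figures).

150 L/s = 0.15 m³/s.
Conservation of mass across the mixing zone: C = (0.15·75 + 1.7·1.23) / (0.15 + 1.7) = 13.34/1.85 = 7.211 mg/L.

7.21 mg/L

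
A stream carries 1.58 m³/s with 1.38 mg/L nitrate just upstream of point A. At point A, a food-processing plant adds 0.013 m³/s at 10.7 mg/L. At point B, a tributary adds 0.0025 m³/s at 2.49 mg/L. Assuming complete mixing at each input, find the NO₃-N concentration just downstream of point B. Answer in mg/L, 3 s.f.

1.46 mg/L

After input A: C = (1.58·1.38 + 0.013·10.7) / 1.593 = 1.456 mg/L.
After input B: C = (1.593·1.456 + 0.0025·2.49) / 1.595 = 1.458 mg/L.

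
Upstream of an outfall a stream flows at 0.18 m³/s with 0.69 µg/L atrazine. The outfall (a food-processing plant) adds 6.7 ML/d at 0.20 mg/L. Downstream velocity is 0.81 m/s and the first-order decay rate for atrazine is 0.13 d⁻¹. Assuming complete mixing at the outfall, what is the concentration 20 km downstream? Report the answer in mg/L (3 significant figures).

6.7 ML/d = 0.07755 m³/s.
0.69 µg/L = 0.00069 mg/L.
After complete mixing, C₀ = (0.07755·0.2 + 0.18·0.00069) / 0.2575 = 0.0607 mg/L.
Travel time t = 2e+04 m / 0.81 m/s = 2.469e+04 s = 0.2858 d.
C = 0.0607·exp(−0.13·0.2858) = 0.0607·0.9635 = 0.05849 mg/L.

0.0585 mg/L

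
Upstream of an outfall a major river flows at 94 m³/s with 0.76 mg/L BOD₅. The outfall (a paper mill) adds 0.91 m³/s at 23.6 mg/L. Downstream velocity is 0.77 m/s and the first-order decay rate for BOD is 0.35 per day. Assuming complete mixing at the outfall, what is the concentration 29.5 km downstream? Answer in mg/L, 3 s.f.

After complete mixing, C₀ = (0.91·23.6 + 94·0.76) / 94.91 = 0.979 mg/L.
Travel time t = 2.95e+04 m / 0.77 m/s = 3.831e+04 s = 0.4434 d.
C = 0.979·exp(−0.35·0.4434) = 0.979·0.8562 = 0.8383 mg/L.

0.838 mg/L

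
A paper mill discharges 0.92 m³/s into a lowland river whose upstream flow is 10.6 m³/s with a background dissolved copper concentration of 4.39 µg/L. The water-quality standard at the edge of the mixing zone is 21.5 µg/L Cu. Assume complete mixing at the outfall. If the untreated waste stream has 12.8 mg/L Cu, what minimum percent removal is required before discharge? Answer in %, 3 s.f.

4.39 µg/L = 0.00439 mg/L.
21.5 µg/L = 0.0215 mg/L.
Mass balance: 0.0215·11.52 = 0.92·Cₑ + 10.6·0.00439.
Cₑ = (0.2477 − 0.04653) / 0.92 = 0.2186 mg/L.
Required removal = 1 − 0.2186/12.8 = 98.29 %.

98.3 %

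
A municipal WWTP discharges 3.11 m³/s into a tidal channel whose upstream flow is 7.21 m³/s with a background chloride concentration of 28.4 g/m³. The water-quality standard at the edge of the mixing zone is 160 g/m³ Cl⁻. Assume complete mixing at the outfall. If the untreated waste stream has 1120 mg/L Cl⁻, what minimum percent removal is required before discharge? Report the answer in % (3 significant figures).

Mass balance: 160·10.32 = 3.11·Cₑ + 7.21·28.4.
Cₑ = (1651 − 204.8) / 3.11 = 465.1 mg/L.
Required removal = 1 − 465.1/1120 = 58.47 %.

58.5 %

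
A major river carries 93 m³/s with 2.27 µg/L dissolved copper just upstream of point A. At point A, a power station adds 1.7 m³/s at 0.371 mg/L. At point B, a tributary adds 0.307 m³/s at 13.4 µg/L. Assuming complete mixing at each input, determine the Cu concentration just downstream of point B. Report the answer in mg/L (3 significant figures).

0.00890 mg/L

2.27 µg/L = 0.00227 mg/L.
After input A: C = (93·0.00227 + 1.7·0.371) / 94.7 = 0.008889 mg/L.
13.4 µg/L = 0.0134 mg/L.
After input B: C = (94.7·0.008889 + 0.307·0.0134) / 95.01 = 0.008904 mg/L.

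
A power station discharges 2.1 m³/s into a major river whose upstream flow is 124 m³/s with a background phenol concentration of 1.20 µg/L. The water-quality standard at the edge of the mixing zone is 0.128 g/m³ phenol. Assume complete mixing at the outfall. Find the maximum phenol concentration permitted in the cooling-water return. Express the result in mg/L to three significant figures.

1.20 µg/L = 0.0012 mg/L.
Mass balance: 0.128·126.1 = 2.1·Cₑ + 124·0.0012.
Cₑ = (16.14 − 0.1488) / 2.1 = 7.615 mg/L.

7.62 mg/L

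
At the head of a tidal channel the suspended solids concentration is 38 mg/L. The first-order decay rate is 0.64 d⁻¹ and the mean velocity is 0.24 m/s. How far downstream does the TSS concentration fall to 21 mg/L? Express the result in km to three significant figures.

19.2 km

From C = C₀·e^(−kt), t = ln(C₀/C)/k = ln(38/21)/0.64 = 0.5931/0.64 = 0.9267 d.
Distance = v·t = 0.24 m/s × 8.006e+04 s = 1.922e+04 m = 19.22 km.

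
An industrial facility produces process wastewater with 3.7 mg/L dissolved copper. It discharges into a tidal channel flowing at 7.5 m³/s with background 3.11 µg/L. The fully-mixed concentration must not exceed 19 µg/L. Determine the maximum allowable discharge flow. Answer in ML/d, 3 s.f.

2.80 ML/d

3.11 µg/L = 0.00311 mg/L.
19 µg/L = 0.019 mg/L.
Mass balance at complete mixing: C_std·(Q_w + Q_r) = Q_w·C_e + Q_r·C_b.
Rearranging, Q_w = Q_r·(C_std − C_b)/(C_e − C_std) = 7.5·(0.019 − 0.00311) / (3.7 − 0.019) = 0.03238 m³/s.
= 2.797 ML/d.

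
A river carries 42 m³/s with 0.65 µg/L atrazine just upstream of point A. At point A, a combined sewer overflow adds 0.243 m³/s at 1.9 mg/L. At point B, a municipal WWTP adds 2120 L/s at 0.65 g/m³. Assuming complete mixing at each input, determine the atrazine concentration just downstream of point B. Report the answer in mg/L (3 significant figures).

0.0421 mg/L

0.65 µg/L = 0.00065 mg/L.
After input A: C = (42·0.00065 + 0.243·1.9) / 42.24 = 0.01158 mg/L.
2120 L/s = 2.12 m³/s.
After input B: C = (42.24·0.01158 + 2.12·0.65) / 44.36 = 0.04208 mg/L.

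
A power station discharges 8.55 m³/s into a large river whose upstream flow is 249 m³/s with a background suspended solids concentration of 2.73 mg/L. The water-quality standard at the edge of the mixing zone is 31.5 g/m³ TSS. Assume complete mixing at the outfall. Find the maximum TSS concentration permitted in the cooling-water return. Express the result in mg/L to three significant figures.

869 mg/L

Mass balance: 31.5·257.6 = 8.55·Cₑ + 249·2.73.
Cₑ = (8113 − 679.8) / 8.55 = 869.4 mg/L.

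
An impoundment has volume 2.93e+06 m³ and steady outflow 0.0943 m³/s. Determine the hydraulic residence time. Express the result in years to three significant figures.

0.985 yr

Q = 0.0943 m³/s × 3.156e+07 s/yr = 2.976e+06 m³/yr.
Hydraulic residence time τ = V/Q = 2.93e+06/2.976e+06 = 0.9846 yr.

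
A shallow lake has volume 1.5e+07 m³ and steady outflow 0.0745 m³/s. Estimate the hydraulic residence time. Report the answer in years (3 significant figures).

Q = 0.0745 m³/s × 3.156e+07 s/yr = 2.351e+06 m³/yr.
Hydraulic residence time τ = V/Q = 1.5e+07/2.351e+06 = 6.38 yr.

6.38 yr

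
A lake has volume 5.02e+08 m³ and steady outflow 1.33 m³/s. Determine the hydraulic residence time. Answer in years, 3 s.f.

12.0 yr

Q = 1.33 m³/s × 3.156e+07 s/yr = 4.197e+07 m³/yr.
Hydraulic residence time τ = V/Q = 5.02e+08/4.197e+07 = 11.96 yr.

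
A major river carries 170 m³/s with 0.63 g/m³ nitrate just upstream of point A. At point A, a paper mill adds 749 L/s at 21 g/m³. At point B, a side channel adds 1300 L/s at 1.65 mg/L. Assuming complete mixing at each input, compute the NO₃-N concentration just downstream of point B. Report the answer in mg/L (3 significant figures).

749 L/s = 0.749 m³/s.
After input A: C = (170·0.63 + 0.749·21) / 170.7 = 0.7194 mg/L.
1300 L/s = 1.3 m³/s.
After input B: C = (170.7·0.7194 + 1.3·1.65) / 172 = 0.7264 mg/L.

0.726 mg/L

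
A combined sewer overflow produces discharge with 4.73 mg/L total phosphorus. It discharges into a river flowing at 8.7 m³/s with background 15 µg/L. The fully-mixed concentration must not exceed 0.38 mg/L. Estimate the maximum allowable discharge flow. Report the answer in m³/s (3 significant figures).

0.730 m³/s

15 µg/L = 0.015 mg/L.
Mass balance at complete mixing: C_std·(Q_w + Q_r) = Q_w·C_e + Q_r·C_b.
Rearranging, Q_w = Q_r·(C_std − C_b)/(C_e − C_std) = 8.7·(0.38 − 0.015) / (4.73 − 0.38) = 0.73 m³/s.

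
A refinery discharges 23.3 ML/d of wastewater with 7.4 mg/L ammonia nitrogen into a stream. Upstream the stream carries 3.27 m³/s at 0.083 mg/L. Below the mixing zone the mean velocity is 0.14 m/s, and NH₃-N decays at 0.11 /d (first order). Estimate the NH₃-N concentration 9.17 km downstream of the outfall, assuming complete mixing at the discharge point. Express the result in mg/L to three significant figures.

23.3 ML/d = 0.2697 m³/s.
After complete mixing, C₀ = (0.2697·7.4 + 3.27·0.083) / 3.54 = 0.6405 mg/L.
Travel time t = 9170 m / 0.14 m/s = 6.55e+04 s = 0.7581 d.
C = 0.6405·exp(−0.11·0.7581) = 0.6405·0.92 = 0.5892 mg/L.

0.589 mg/L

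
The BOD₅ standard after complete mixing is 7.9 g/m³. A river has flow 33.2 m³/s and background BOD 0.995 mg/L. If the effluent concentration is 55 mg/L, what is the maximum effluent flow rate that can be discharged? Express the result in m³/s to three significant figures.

Mass balance at complete mixing: C_std·(Q_w + Q_r) = Q_w·C_e + Q_r·C_b.
Rearranging, Q_w = Q_r·(C_std − C_b)/(C_e − C_std) = 33.2·(7.9 − 0.995) / (55 − 7.9) = 4.867 m³/s.

4.87 m³/s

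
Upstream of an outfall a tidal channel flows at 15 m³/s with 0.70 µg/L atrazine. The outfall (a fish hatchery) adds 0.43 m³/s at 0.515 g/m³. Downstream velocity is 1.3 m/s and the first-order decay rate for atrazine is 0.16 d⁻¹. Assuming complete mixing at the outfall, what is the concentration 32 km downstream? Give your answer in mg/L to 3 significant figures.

0.70 µg/L = 0.0007 mg/L.
After complete mixing, C₀ = (0.43·0.515 + 15·0.0007) / 15.43 = 0.01503 mg/L.
Travel time t = 3.2e+04 m / 1.3 m/s = 2.462e+04 s = 0.2849 d.
C = 0.01503·exp(−0.16·0.2849) = 0.01503·0.9554 = 0.01436 mg/L.

0.0144 mg/L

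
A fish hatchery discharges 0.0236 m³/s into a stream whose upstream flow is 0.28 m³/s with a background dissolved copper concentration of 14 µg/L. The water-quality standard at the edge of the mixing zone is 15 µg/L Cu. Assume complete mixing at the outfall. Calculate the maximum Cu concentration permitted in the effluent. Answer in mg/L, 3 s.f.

0.0269 mg/L

14 µg/L = 0.014 mg/L.
15 µg/L = 0.015 mg/L.
Mass balance: 0.015·0.3036 = 0.0236·Cₑ + 0.28·0.014.
Cₑ = (0.004554 − 0.00392) / 0.0236 = 0.02686 mg/L.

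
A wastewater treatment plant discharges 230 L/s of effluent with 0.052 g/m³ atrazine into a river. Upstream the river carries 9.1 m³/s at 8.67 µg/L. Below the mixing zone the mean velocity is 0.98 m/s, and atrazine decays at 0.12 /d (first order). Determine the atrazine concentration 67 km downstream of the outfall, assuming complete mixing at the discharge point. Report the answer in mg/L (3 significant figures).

230 L/s = 0.23 m³/s.
8.67 µg/L = 0.00867 mg/L.
After complete mixing, C₀ = (0.23·0.052 + 9.1·0.00867) / 9.33 = 0.009738 mg/L.
Travel time t = 6.7e+04 m / 0.98 m/s = 6.837e+04 s = 0.7913 d.
C = 0.009738·exp(−0.12·0.7913) = 0.009738·0.9094 = 0.008856 mg/L.

0.00886 mg/L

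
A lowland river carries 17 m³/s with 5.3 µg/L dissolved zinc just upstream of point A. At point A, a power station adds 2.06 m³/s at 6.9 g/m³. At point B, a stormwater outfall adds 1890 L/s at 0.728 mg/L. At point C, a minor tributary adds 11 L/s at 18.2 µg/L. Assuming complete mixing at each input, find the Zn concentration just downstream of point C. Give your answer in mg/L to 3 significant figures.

0.748 mg/L

5.3 µg/L = 0.0053 mg/L.
After input A: C = (17·0.0053 + 2.06·6.9) / 19.06 = 0.7505 mg/L.
1890 L/s = 1.89 m³/s.
After input B: C = (19.06·0.7505 + 1.89·0.728) / 20.95 = 0.7484 mg/L.
11 L/s = 0.011 m³/s.
18.2 µg/L = 0.0182 mg/L.
After input C: C = (20.95·0.7484 + 0.011·0.0182) / 20.96 = 0.7481 mg/L.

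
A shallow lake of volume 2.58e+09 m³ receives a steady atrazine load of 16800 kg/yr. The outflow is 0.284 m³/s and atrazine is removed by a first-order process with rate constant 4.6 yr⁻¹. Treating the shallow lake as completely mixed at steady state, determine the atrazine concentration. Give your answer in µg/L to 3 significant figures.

1.41 µg/L

Outflow Q = 0.284 m³/s × 3.156e+07 s/yr = 8.962e+06 m³/yr.
Steady-state CSTR mass balance: W = Q·C + k·V·C, so C = W/(Q + kV).
Q + kV = 8.962e+06 + 4.6·2.58e+09 = 1.188e+10 m³/yr.
C = 16800/1.188e+10 = 1.415e-06 kg/m³ = 0.001415 mg/L = 1.415 µg/L.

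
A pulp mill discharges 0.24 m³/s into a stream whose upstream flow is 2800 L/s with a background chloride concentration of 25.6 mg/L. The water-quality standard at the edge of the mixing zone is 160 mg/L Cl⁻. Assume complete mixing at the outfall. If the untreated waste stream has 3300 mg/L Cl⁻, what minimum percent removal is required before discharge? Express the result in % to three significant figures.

47.6 %

2800 L/s = 2.8 m³/s.
Mass balance: 160·3.04 = 0.24·Cₑ + 2.8·25.6.
Cₑ = (486.4 − 71.68) / 0.24 = 1728 mg/L.
Required removal = 1 − 1728/3300 = 47.64 %.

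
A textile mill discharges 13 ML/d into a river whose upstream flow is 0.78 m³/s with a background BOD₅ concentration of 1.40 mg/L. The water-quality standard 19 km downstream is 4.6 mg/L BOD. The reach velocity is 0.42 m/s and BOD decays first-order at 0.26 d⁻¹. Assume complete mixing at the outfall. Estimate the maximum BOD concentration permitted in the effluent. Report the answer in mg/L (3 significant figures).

13 ML/d = 0.1505 m³/s.
Travel time to the compliance point: t = 1.9e+04/0.42 = 4.524e+04 s = 0.5236 d; decay factor exp(−0.26·0.5236) = 0.8727.
So the concentration just after mixing may be at most 4.6/0.8727 = 5.271 mg/L.
Mass balance: 5.271·0.9305 = 0.1505·Cₑ + 0.78·1.4.
Cₑ = (4.904 − 1.092) / 0.1505 = 25.34 mg/L.

25.3 mg/L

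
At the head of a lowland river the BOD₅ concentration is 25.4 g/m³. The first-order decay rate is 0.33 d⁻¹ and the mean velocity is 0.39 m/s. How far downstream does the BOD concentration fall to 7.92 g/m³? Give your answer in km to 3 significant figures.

From C = C₀·e^(−kt), t = ln(C₀/C)/k = ln(25.4/7.92)/0.33 = 1.165/0.33 = 3.531 d.
Distance = v·t = 0.39 m/s × 3.051e+05 s = 1.19e+05 m = 119 km.

119 km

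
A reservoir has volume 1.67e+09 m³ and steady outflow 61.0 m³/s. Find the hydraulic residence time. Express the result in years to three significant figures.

Q = 61.0 m³/s × 3.156e+07 s/yr = 1.925e+09 m³/yr.
Hydraulic residence time τ = V/Q = 1.67e+09/1.925e+09 = 0.8675 yr.

0.868 yr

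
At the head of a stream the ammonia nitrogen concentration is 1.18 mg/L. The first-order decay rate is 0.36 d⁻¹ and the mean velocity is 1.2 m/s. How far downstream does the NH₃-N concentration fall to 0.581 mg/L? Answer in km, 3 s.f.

204 km

From C = C₀·e^(−kt), t = ln(C₀/C)/k = ln(1.18/0.581)/0.36 = 0.7085/0.36 = 1.968 d.
Distance = v·t = 1.2 m/s × 1.7e+05 s = 2.041e+05 m = 204.1 km.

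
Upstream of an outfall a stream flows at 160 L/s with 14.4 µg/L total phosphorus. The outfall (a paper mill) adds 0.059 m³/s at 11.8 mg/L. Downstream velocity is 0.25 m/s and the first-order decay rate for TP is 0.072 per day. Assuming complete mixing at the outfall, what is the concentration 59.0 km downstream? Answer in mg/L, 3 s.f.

160 L/s = 0.16 m³/s.
14.4 µg/L = 0.0144 mg/L.
After complete mixing, C₀ = (0.059·11.8 + 0.16·0.0144) / 0.219 = 3.19 mg/L.
Travel time t = 5.9e+04 m / 0.25 m/s = 2.36e+05 s = 2.731 d.
C = 3.19·exp(−0.072·2.731) = 3.19·0.8215 = 2.62 mg/L.

2.62 mg/L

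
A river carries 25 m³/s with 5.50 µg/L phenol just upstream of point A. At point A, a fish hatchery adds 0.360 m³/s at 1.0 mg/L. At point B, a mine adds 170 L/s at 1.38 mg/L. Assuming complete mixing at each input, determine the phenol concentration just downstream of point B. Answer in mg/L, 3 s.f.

5.50 µg/L = 0.0055 mg/L.
After input A: C = (25·0.0055 + 0.36·1) / 25.36 = 0.01962 mg/L.
170 L/s = 0.17 m³/s.
After input B: C = (25.36·0.01962 + 0.17·1.38) / 25.53 = 0.02868 mg/L.

0.0287 mg/L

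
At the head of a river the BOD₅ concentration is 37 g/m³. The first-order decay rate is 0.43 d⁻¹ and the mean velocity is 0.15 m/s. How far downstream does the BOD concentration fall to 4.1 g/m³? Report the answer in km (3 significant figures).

66.3 km

From C = C₀·e^(−kt), t = ln(C₀/C)/k = ln(37/4.1)/0.43 = 2.2/0.43 = 5.116 d.
Distance = v·t = 0.15 m/s × 4.42e+05 s = 6.63e+04 m = 66.3 km.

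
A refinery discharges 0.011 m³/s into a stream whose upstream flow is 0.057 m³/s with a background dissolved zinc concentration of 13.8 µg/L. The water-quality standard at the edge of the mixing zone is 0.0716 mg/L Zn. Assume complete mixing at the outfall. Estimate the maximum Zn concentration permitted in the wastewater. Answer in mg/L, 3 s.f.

0.371 mg/L

13.8 µg/L = 0.0138 mg/L.
Mass balance: 0.0716·0.068 = 0.011·Cₑ + 0.057·0.0138.
Cₑ = (0.004869 − 0.0007866) / 0.011 = 0.3711 mg/L.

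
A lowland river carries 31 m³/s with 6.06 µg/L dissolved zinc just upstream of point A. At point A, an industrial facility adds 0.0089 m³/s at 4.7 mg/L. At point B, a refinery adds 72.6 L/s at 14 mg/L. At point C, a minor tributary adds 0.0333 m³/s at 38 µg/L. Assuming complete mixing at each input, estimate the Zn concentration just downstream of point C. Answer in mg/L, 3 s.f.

6.06 µg/L = 0.00606 mg/L.
After input A: C = (31·0.00606 + 0.0089·4.7) / 31.01 = 0.007407 mg/L.
72.6 L/s = 0.0726 m³/s.
After input B: C = (31.01·0.007407 + 0.0726·14) / 31.08 = 0.04009 mg/L.
38 µg/L = 0.038 mg/L.
After input C: C = (31.08·0.04009 + 0.0333·0.038) / 31.11 = 0.04009 mg/L.

0.0401 mg/L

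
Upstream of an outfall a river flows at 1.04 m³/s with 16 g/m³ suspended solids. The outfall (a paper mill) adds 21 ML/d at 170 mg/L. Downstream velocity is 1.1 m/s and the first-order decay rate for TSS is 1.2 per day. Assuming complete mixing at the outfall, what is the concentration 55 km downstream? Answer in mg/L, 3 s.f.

21 ML/d = 0.2431 m³/s.
After complete mixing, C₀ = (0.2431·170 + 1.04·16) / 1.283 = 45.17 mg/L.
Travel time t = 5.5e+04 m / 1.1 m/s = 5e+04 s = 0.5787 d.
C = 45.17·exp(−1.2·0.5787) = 45.17·0.4994 = 22.56 mg/L.

22.6 mg/L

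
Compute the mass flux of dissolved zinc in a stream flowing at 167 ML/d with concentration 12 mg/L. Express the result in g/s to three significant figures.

167 ML/d = 1.933 m³/s.
Mass flux = Q·C = 1.933 m³/s × 12 g/m³ = 23.19 g/s.

23.2 g/s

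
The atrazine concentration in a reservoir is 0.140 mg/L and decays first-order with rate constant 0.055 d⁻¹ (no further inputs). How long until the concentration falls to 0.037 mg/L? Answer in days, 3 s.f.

24.2 d

t = ln(C₀/C)/k = ln(0.140/0.037)/0.055 = 1.331/0.055 = 24.19 d.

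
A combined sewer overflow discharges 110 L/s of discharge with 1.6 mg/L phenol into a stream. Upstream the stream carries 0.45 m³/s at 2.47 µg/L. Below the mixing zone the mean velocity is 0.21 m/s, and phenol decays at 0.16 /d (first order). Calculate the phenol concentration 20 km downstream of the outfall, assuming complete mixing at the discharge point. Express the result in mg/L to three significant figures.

110 L/s = 0.11 m³/s.
2.47 µg/L = 0.00247 mg/L.
After complete mixing, C₀ = (0.11·1.6 + 0.45·0.00247) / 0.56 = 0.3163 mg/L.
Travel time t = 2e+04 m / 0.21 m/s = 9.524e+04 s = 1.102 d.
C = 0.3163·exp(−0.16·1.102) = 0.3163·0.8383 = 0.2651 mg/L.

0.265 mg/L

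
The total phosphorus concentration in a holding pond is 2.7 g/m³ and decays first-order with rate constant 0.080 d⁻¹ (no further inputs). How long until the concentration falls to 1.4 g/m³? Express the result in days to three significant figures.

8.21 d

t = ln(C₀/C)/k = ln(2.7/1.4)/0.080 = 0.6568/0.080 = 8.21 d.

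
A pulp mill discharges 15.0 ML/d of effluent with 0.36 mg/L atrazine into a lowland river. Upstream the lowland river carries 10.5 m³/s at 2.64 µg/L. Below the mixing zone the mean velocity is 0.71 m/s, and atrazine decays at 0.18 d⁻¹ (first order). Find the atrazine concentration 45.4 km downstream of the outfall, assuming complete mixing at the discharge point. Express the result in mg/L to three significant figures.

15.0 ML/d = 0.1736 m³/s.
2.64 µg/L = 0.00264 mg/L.
After complete mixing, C₀ = (0.1736·0.36 + 10.5·0.00264) / 10.67 = 0.008453 mg/L.
Travel time t = 4.54e+04 m / 0.71 m/s = 6.394e+04 s = 0.7401 d.
C = 0.008453·exp(−0.18·0.7401) = 0.008453·0.8753 = 0.007398 mg/L.

0.00740 mg/L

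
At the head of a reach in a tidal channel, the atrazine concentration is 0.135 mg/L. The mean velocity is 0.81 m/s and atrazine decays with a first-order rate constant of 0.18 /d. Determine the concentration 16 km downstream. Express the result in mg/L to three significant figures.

0.130 mg/L

Travel time t = 16 km / 0.81 m/s = 1.6e+04/0.81 = 1.975e+04 s = 0.2286 d.
First-order decay: C = 0.135·exp(−0.18·0.2286) = 0.135·0.9597 = 0.1296 mg/L.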